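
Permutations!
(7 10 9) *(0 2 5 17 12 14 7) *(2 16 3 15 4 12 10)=(0 16 3 15 4 12 14 7 2 5 17 10 9)=[16, 1, 5, 15, 12, 17, 6, 2, 8, 0, 9, 11, 14, 13, 7, 4, 3, 10]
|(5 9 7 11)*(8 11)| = |(5 9 7 8 11)| = 5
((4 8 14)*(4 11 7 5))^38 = (4 14 7)(5 8 11) = [0, 1, 2, 3, 14, 8, 6, 4, 11, 9, 10, 5, 12, 13, 7]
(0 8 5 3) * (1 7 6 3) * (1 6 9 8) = [1, 7, 2, 0, 4, 6, 3, 9, 5, 8] = (0 1 7 9 8 5 6 3)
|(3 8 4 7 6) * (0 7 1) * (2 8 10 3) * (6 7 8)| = 4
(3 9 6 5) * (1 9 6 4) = (1 9 4)(3 6 5) = [0, 9, 2, 6, 1, 3, 5, 7, 8, 4]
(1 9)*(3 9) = (1 3 9) = [0, 3, 2, 9, 4, 5, 6, 7, 8, 1]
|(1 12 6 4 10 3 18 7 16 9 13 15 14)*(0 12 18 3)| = |(0 12 6 4 10)(1 18 7 16 9 13 15 14)| = 40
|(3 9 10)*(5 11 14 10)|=|(3 9 5 11 14 10)|=6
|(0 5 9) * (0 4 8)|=5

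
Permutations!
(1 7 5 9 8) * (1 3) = (1 7 5 9 8 3) = [0, 7, 2, 1, 4, 9, 6, 5, 3, 8]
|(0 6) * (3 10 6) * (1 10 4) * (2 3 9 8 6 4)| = |(0 9 8 6)(1 10 4)(2 3)| = 12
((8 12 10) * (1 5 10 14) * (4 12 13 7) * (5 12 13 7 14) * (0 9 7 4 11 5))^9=(0 14 8 11)(1 4 5 9)(7 12 13 10)=[14, 4, 2, 3, 5, 9, 6, 12, 11, 1, 7, 0, 13, 10, 8]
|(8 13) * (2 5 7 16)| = 4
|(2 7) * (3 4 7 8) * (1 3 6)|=7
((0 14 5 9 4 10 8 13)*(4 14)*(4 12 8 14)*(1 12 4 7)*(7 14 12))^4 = [8, 1, 2, 3, 13, 9, 6, 7, 10, 14, 0, 11, 4, 12, 5] = (0 8 10)(4 13 12)(5 9 14)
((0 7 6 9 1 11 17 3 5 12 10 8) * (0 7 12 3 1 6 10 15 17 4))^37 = [15, 4, 2, 5, 12, 3, 9, 10, 7, 6, 8, 0, 17, 13, 14, 1, 16, 11] = (0 15 1 4 12 17 11)(3 5)(6 9)(7 10 8)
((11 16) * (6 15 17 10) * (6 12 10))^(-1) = [0, 1, 2, 3, 4, 5, 17, 7, 8, 9, 12, 16, 10, 13, 14, 6, 11, 15] = (6 17 15)(10 12)(11 16)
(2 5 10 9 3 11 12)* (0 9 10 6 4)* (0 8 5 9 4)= [4, 1, 9, 11, 8, 6, 0, 7, 5, 3, 10, 12, 2]= (0 4 8 5 6)(2 9 3 11 12)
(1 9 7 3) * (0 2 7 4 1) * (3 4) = (0 2 7 4 1 9 3) = [2, 9, 7, 0, 1, 5, 6, 4, 8, 3]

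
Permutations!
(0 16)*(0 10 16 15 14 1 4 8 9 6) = (0 15 14 1 4 8 9 6)(10 16) = [15, 4, 2, 3, 8, 5, 0, 7, 9, 6, 16, 11, 12, 13, 1, 14, 10]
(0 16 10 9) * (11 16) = (0 11 16 10 9) = [11, 1, 2, 3, 4, 5, 6, 7, 8, 0, 9, 16, 12, 13, 14, 15, 10]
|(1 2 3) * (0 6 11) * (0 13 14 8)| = |(0 6 11 13 14 8)(1 2 3)| = 6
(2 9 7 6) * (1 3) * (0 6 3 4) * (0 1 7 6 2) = [2, 4, 9, 7, 1, 5, 0, 3, 8, 6] = (0 2 9 6)(1 4)(3 7)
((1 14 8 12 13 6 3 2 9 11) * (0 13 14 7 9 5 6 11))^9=(14)(0 1)(2 5 6 3)(7 13)(9 11)=[1, 0, 5, 2, 4, 6, 3, 13, 8, 11, 10, 9, 12, 7, 14]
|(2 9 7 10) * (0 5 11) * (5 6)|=4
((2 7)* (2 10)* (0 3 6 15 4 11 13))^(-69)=[3, 1, 2, 6, 11, 5, 15, 7, 8, 9, 10, 13, 12, 0, 14, 4]=(0 3 6 15 4 11 13)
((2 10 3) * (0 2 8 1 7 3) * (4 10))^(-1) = (0 10 4 2)(1 8 3 7) = [10, 8, 0, 7, 2, 5, 6, 1, 3, 9, 4]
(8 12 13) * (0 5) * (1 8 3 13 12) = (0 5)(1 8)(3 13) = [5, 8, 2, 13, 4, 0, 6, 7, 1, 9, 10, 11, 12, 3]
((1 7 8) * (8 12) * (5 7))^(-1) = (1 8 12 7 5) = [0, 8, 2, 3, 4, 1, 6, 5, 12, 9, 10, 11, 7]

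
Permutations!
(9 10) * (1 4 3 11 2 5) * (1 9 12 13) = [0, 4, 5, 11, 3, 9, 6, 7, 8, 10, 12, 2, 13, 1] = (1 4 3 11 2 5 9 10 12 13)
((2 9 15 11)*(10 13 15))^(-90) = [0, 1, 2, 3, 4, 5, 6, 7, 8, 9, 10, 11, 12, 13, 14, 15] = (15)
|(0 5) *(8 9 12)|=6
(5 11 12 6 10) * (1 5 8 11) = (1 5)(6 10 8 11 12) = [0, 5, 2, 3, 4, 1, 10, 7, 11, 9, 8, 12, 6]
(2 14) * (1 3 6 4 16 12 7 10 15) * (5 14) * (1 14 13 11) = (1 3 6 4 16 12 7 10 15 14 2 5 13 11) = [0, 3, 5, 6, 16, 13, 4, 10, 8, 9, 15, 1, 7, 11, 2, 14, 12]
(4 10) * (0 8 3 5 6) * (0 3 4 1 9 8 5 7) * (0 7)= (0 5 6 3)(1 9 8 4 10)= [5, 9, 2, 0, 10, 6, 3, 7, 4, 8, 1]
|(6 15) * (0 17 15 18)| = |(0 17 15 6 18)| = 5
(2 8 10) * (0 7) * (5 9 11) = (0 7)(2 8 10)(5 9 11) = [7, 1, 8, 3, 4, 9, 6, 0, 10, 11, 2, 5]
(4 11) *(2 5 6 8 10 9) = (2 5 6 8 10 9)(4 11) = [0, 1, 5, 3, 11, 6, 8, 7, 10, 2, 9, 4]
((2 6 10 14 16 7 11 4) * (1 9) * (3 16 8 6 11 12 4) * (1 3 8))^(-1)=(1 14 10 6 8 11 2 4 12 7 16 3 9)=[0, 14, 4, 9, 12, 5, 8, 16, 11, 1, 6, 2, 7, 13, 10, 15, 3]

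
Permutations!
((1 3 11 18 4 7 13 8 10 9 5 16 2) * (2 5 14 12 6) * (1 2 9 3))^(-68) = (3 7)(4 10)(8 18)(11 13) = [0, 1, 2, 7, 10, 5, 6, 3, 18, 9, 4, 13, 12, 11, 14, 15, 16, 17, 8]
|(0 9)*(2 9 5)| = 4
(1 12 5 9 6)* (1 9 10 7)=(1 12 5 10 7)(6 9)=[0, 12, 2, 3, 4, 10, 9, 1, 8, 6, 7, 11, 5]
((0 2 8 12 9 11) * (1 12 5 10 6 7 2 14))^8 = (0 1 9)(2 5 6)(7 8 10)(11 14 12) = [1, 9, 5, 3, 4, 6, 2, 8, 10, 0, 7, 14, 11, 13, 12]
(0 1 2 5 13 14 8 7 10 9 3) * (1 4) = (0 4 1 2 5 13 14 8 7 10 9 3) = [4, 2, 5, 0, 1, 13, 6, 10, 7, 3, 9, 11, 12, 14, 8]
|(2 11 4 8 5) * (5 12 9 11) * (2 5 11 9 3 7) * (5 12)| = |(2 11 4 8 5 12 3 7)| = 8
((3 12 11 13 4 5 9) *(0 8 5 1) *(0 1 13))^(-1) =(0 11 12 3 9 5 8)(4 13) =[11, 1, 2, 9, 13, 8, 6, 7, 0, 5, 10, 12, 3, 4]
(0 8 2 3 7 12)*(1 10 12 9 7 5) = (0 8 2 3 5 1 10 12)(7 9) = [8, 10, 3, 5, 4, 1, 6, 9, 2, 7, 12, 11, 0]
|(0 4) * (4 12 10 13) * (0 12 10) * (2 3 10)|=7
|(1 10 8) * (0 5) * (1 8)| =2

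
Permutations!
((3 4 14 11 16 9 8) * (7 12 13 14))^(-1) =(3 8 9 16 11 14 13 12 7 4) =[0, 1, 2, 8, 3, 5, 6, 4, 9, 16, 10, 14, 7, 12, 13, 15, 11]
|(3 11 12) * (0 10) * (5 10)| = 3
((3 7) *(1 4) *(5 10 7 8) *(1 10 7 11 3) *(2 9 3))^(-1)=(1 7 5 8 3 9 2 11 10 4)=[0, 7, 11, 9, 1, 8, 6, 5, 3, 2, 4, 10]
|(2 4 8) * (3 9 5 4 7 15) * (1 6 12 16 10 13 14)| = 56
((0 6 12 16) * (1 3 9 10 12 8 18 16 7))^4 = [16, 12, 2, 7, 4, 5, 0, 10, 6, 1, 3, 11, 9, 13, 14, 15, 18, 17, 8] = (0 16 18 8 6)(1 12 9)(3 7 10)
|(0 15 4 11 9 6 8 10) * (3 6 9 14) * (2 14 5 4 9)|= |(0 15 9 2 14 3 6 8 10)(4 11 5)|= 9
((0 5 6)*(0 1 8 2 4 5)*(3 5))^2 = (1 2 3 6 8 4 5) = [0, 2, 3, 6, 5, 1, 8, 7, 4]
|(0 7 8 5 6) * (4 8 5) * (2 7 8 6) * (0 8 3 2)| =15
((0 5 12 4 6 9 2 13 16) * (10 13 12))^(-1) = (0 16 13 10 5)(2 9 6 4 12) = [16, 1, 9, 3, 12, 0, 4, 7, 8, 6, 5, 11, 2, 10, 14, 15, 13]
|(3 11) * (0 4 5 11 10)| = |(0 4 5 11 3 10)| = 6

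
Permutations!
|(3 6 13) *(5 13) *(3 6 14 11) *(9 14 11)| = 6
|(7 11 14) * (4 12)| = |(4 12)(7 11 14)| = 6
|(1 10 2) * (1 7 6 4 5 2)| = |(1 10)(2 7 6 4 5)| = 10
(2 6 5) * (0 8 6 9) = [8, 1, 9, 3, 4, 2, 5, 7, 6, 0] = (0 8 6 5 2 9)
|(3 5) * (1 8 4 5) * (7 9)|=|(1 8 4 5 3)(7 9)|=10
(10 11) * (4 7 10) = (4 7 10 11) = [0, 1, 2, 3, 7, 5, 6, 10, 8, 9, 11, 4]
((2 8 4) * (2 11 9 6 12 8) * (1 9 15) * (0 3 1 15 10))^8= (15)(0 11 8 6 1)(3 10 4 12 9)= [11, 0, 2, 10, 12, 5, 1, 7, 6, 3, 4, 8, 9, 13, 14, 15]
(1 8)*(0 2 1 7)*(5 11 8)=(0 2 1 5 11 8 7)=[2, 5, 1, 3, 4, 11, 6, 0, 7, 9, 10, 8]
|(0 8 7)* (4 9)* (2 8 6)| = |(0 6 2 8 7)(4 9)| = 10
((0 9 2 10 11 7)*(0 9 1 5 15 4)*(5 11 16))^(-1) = [4, 0, 9, 3, 15, 16, 6, 11, 8, 7, 2, 1, 12, 13, 14, 5, 10] = (0 4 15 5 16 10 2 9 7 11 1)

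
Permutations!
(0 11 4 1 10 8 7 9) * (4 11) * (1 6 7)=(11)(0 4 6 7 9)(1 10 8)=[4, 10, 2, 3, 6, 5, 7, 9, 1, 0, 8, 11]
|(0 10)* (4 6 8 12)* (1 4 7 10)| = |(0 1 4 6 8 12 7 10)| = 8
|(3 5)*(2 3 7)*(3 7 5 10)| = |(2 7)(3 10)| = 2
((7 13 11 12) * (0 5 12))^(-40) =(0 12 13)(5 7 11) =[12, 1, 2, 3, 4, 7, 6, 11, 8, 9, 10, 5, 13, 0]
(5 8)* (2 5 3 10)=(2 5 8 3 10)=[0, 1, 5, 10, 4, 8, 6, 7, 3, 9, 2]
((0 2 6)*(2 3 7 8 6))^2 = (0 7 6 3 8) = [7, 1, 2, 8, 4, 5, 3, 6, 0]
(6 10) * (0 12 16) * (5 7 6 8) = (0 12 16)(5 7 6 10 8) = [12, 1, 2, 3, 4, 7, 10, 6, 5, 9, 8, 11, 16, 13, 14, 15, 0]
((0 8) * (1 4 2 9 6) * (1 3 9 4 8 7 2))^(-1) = (0 8 1 4 2 7)(3 6 9) = [8, 4, 7, 6, 2, 5, 9, 0, 1, 3]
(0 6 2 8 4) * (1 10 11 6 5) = (0 5 1 10 11 6 2 8 4) = [5, 10, 8, 3, 0, 1, 2, 7, 4, 9, 11, 6]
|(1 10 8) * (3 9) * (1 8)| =2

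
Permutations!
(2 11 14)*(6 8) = (2 11 14)(6 8) = [0, 1, 11, 3, 4, 5, 8, 7, 6, 9, 10, 14, 12, 13, 2]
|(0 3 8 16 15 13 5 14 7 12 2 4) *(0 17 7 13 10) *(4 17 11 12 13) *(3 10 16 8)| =18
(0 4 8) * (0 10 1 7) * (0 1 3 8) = [4, 7, 2, 8, 0, 5, 6, 1, 10, 9, 3] = (0 4)(1 7)(3 8 10)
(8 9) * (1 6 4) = (1 6 4)(8 9) = [0, 6, 2, 3, 1, 5, 4, 7, 9, 8]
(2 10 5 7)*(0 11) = (0 11)(2 10 5 7) = [11, 1, 10, 3, 4, 7, 6, 2, 8, 9, 5, 0]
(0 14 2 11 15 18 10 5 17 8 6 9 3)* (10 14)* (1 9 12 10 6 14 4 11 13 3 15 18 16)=[6, 9, 13, 0, 11, 17, 12, 7, 14, 15, 5, 18, 10, 3, 2, 16, 1, 8, 4]=(0 6 12 10 5 17 8 14 2 13 3)(1 9 15 16)(4 11 18)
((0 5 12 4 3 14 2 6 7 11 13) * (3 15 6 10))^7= (0 11 6 4 5 13 7 15 12)(2 14 3 10)= [11, 1, 14, 10, 5, 13, 4, 15, 8, 9, 2, 6, 0, 7, 3, 12]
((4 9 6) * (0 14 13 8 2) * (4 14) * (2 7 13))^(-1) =(0 2 14 6 9 4)(7 8 13) =[2, 1, 14, 3, 0, 5, 9, 8, 13, 4, 10, 11, 12, 7, 6]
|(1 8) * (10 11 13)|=6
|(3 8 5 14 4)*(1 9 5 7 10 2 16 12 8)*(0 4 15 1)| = |(0 4 3)(1 9 5 14 15)(2 16 12 8 7 10)| = 30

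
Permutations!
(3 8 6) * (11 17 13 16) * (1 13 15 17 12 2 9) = [0, 13, 9, 8, 4, 5, 3, 7, 6, 1, 10, 12, 2, 16, 14, 17, 11, 15] = (1 13 16 11 12 2 9)(3 8 6)(15 17)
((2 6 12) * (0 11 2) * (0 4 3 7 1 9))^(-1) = (0 9 1 7 3 4 12 6 2 11) = [9, 7, 11, 4, 12, 5, 2, 3, 8, 1, 10, 0, 6]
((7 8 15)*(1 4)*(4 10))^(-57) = [0, 1, 2, 3, 4, 5, 6, 7, 8, 9, 10, 11, 12, 13, 14, 15] = (15)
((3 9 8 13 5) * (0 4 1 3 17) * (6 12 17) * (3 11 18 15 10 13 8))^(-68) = (0 18 5)(1 10 12)(4 15 6)(11 13 17) = [18, 10, 2, 3, 15, 0, 4, 7, 8, 9, 12, 13, 1, 17, 14, 6, 16, 11, 5]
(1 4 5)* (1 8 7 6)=(1 4 5 8 7 6)=[0, 4, 2, 3, 5, 8, 1, 6, 7]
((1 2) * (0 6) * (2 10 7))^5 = (0 6)(1 10 7 2) = [6, 10, 1, 3, 4, 5, 0, 2, 8, 9, 7]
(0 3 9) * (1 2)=(0 3 9)(1 2)=[3, 2, 1, 9, 4, 5, 6, 7, 8, 0]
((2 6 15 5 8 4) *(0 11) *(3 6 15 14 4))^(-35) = (0 11)(2 6 5 4 3 15 14 8) = [11, 1, 6, 15, 3, 4, 5, 7, 2, 9, 10, 0, 12, 13, 8, 14]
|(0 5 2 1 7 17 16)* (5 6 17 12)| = |(0 6 17 16)(1 7 12 5 2)| = 20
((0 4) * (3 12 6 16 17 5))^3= (0 4)(3 16)(5 6)(12 17)= [4, 1, 2, 16, 0, 6, 5, 7, 8, 9, 10, 11, 17, 13, 14, 15, 3, 12]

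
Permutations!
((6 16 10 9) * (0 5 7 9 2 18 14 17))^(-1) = (0 17 14 18 2 10 16 6 9 7 5) = [17, 1, 10, 3, 4, 0, 9, 5, 8, 7, 16, 11, 12, 13, 18, 15, 6, 14, 2]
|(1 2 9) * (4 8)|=|(1 2 9)(4 8)|=6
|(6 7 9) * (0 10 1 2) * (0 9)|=7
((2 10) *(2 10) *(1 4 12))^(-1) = (1 12 4) = [0, 12, 2, 3, 1, 5, 6, 7, 8, 9, 10, 11, 4]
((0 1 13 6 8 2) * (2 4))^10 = [6, 8, 13, 3, 1, 5, 2, 7, 0, 9, 10, 11, 12, 4] = (0 6 2 13 4 1 8)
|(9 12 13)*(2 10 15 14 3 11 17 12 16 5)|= |(2 10 15 14 3 11 17 12 13 9 16 5)|= 12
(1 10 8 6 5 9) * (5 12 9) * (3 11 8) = [0, 10, 2, 11, 4, 5, 12, 7, 6, 1, 3, 8, 9] = (1 10 3 11 8 6 12 9)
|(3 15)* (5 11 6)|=|(3 15)(5 11 6)|=6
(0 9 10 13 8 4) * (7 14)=(0 9 10 13 8 4)(7 14)=[9, 1, 2, 3, 0, 5, 6, 14, 4, 10, 13, 11, 12, 8, 7]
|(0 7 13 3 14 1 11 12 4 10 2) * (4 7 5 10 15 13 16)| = 20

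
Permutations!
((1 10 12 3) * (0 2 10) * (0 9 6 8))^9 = (12) = [0, 1, 2, 3, 4, 5, 6, 7, 8, 9, 10, 11, 12]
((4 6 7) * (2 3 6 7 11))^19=(2 11 6 3)(4 7)=[0, 1, 11, 2, 7, 5, 3, 4, 8, 9, 10, 6]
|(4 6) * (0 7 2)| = 6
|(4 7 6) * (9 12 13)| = |(4 7 6)(9 12 13)| = 3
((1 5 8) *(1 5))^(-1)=(5 8)=[0, 1, 2, 3, 4, 8, 6, 7, 5]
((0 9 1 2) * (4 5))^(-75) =(0 9 1 2)(4 5) =[9, 2, 0, 3, 5, 4, 6, 7, 8, 1]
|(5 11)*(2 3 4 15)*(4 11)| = 6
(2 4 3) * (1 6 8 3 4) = (1 6 8 3 2) = [0, 6, 1, 2, 4, 5, 8, 7, 3]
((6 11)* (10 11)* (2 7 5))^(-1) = (2 5 7)(6 11 10) = [0, 1, 5, 3, 4, 7, 11, 2, 8, 9, 6, 10]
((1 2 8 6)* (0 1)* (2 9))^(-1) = (0 6 8 2 9 1) = [6, 0, 9, 3, 4, 5, 8, 7, 2, 1]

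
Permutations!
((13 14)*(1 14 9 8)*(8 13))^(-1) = [0, 8, 2, 3, 4, 5, 6, 7, 14, 13, 10, 11, 12, 9, 1] = (1 8 14)(9 13)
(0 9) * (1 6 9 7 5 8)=(0 7 5 8 1 6 9)=[7, 6, 2, 3, 4, 8, 9, 5, 1, 0]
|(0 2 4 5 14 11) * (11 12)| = 7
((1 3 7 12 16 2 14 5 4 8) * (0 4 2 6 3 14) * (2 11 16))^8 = (0 6 1 12 11 4 3 14 2 16 8 7 5) = [6, 12, 16, 14, 3, 0, 1, 5, 7, 9, 10, 4, 11, 13, 2, 15, 8]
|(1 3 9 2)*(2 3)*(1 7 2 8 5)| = 6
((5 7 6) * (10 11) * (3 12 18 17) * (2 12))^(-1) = (2 3 17 18 12)(5 6 7)(10 11) = [0, 1, 3, 17, 4, 6, 7, 5, 8, 9, 11, 10, 2, 13, 14, 15, 16, 18, 12]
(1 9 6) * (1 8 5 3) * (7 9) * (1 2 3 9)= (1 7)(2 3)(5 9 6 8)= [0, 7, 3, 2, 4, 9, 8, 1, 5, 6]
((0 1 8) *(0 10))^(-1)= (0 10 8 1)= [10, 0, 2, 3, 4, 5, 6, 7, 1, 9, 8]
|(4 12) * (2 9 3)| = 6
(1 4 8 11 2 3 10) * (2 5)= (1 4 8 11 5 2 3 10)= [0, 4, 3, 10, 8, 2, 6, 7, 11, 9, 1, 5]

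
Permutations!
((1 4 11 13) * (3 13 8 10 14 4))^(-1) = (1 13 3)(4 14 10 8 11) = [0, 13, 2, 1, 14, 5, 6, 7, 11, 9, 8, 4, 12, 3, 10]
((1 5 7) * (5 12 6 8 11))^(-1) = (1 7 5 11 8 6 12) = [0, 7, 2, 3, 4, 11, 12, 5, 6, 9, 10, 8, 1]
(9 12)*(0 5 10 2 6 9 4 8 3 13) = (0 5 10 2 6 9 12 4 8 3 13) = [5, 1, 6, 13, 8, 10, 9, 7, 3, 12, 2, 11, 4, 0]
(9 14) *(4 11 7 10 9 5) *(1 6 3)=[0, 6, 2, 1, 11, 4, 3, 10, 8, 14, 9, 7, 12, 13, 5]=(1 6 3)(4 11 7 10 9 14 5)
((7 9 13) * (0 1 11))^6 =(13) =[0, 1, 2, 3, 4, 5, 6, 7, 8, 9, 10, 11, 12, 13]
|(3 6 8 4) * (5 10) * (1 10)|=12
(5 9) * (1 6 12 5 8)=[0, 6, 2, 3, 4, 9, 12, 7, 1, 8, 10, 11, 5]=(1 6 12 5 9 8)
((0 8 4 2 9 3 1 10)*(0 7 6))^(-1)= (0 6 7 10 1 3 9 2 4 8)= [6, 3, 4, 9, 8, 5, 7, 10, 0, 2, 1]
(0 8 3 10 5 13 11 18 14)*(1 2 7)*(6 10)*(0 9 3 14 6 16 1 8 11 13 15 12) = (0 11 18 6 10 5 15 12)(1 2 7 8 14 9 3 16) = [11, 2, 7, 16, 4, 15, 10, 8, 14, 3, 5, 18, 0, 13, 9, 12, 1, 17, 6]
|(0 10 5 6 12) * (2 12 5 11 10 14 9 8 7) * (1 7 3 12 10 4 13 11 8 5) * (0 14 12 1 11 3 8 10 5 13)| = |(0 12 14 9 13 3 1 7 2 5 6 11 4)| = 13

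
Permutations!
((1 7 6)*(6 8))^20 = (8) = [0, 1, 2, 3, 4, 5, 6, 7, 8]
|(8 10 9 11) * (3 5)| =4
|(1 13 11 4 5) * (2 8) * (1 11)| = |(1 13)(2 8)(4 5 11)| = 6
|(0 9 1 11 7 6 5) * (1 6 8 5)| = |(0 9 6 1 11 7 8 5)| = 8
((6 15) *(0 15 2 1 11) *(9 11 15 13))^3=(0 11 9 13)(1 2 6 15)=[11, 2, 6, 3, 4, 5, 15, 7, 8, 13, 10, 9, 12, 0, 14, 1]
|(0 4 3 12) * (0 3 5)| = 6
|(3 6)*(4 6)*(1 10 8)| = |(1 10 8)(3 4 6)| = 3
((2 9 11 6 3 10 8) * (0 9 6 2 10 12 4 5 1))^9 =(0 1 5 4 12 3 6 2 11 9)(8 10) =[1, 5, 11, 6, 12, 4, 2, 7, 10, 0, 8, 9, 3]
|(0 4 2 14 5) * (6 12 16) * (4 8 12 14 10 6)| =10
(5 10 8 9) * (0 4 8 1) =(0 4 8 9 5 10 1) =[4, 0, 2, 3, 8, 10, 6, 7, 9, 5, 1]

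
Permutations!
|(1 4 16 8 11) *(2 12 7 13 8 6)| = 10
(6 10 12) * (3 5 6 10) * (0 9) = (0 9)(3 5 6)(10 12) = [9, 1, 2, 5, 4, 6, 3, 7, 8, 0, 12, 11, 10]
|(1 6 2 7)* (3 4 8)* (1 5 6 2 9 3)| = 9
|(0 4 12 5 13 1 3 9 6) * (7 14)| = |(0 4 12 5 13 1 3 9 6)(7 14)| = 18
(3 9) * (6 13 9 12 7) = [0, 1, 2, 12, 4, 5, 13, 6, 8, 3, 10, 11, 7, 9] = (3 12 7 6 13 9)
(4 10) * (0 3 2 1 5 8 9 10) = [3, 5, 1, 2, 0, 8, 6, 7, 9, 10, 4] = (0 3 2 1 5 8 9 10 4)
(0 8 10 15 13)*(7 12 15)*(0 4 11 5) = (0 8 10 7 12 15 13 4 11 5) = [8, 1, 2, 3, 11, 0, 6, 12, 10, 9, 7, 5, 15, 4, 14, 13]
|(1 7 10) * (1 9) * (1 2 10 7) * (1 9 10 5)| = 4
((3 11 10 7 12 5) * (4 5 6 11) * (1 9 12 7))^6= (12)= [0, 1, 2, 3, 4, 5, 6, 7, 8, 9, 10, 11, 12]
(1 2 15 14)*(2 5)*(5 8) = (1 8 5 2 15 14) = [0, 8, 15, 3, 4, 2, 6, 7, 5, 9, 10, 11, 12, 13, 1, 14]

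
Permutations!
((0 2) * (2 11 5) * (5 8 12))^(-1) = (0 2 5 12 8 11) = [2, 1, 5, 3, 4, 12, 6, 7, 11, 9, 10, 0, 8]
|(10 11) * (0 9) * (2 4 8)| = 6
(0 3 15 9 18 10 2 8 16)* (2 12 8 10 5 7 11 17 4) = [3, 1, 10, 15, 2, 7, 6, 11, 16, 18, 12, 17, 8, 13, 14, 9, 0, 4, 5] = (0 3 15 9 18 5 7 11 17 4 2 10 12 8 16)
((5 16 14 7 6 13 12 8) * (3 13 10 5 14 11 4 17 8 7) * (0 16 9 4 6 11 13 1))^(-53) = (0 17 6 16 8 10 13 14 5 12 3 9 7 1 4 11) = [17, 4, 2, 9, 11, 12, 16, 1, 10, 7, 13, 0, 3, 14, 5, 15, 8, 6]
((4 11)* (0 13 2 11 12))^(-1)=(0 12 4 11 2 13)=[12, 1, 13, 3, 11, 5, 6, 7, 8, 9, 10, 2, 4, 0]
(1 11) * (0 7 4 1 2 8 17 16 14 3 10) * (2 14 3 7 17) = (0 17 16 3 10)(1 11 14 7 4)(2 8) = [17, 11, 8, 10, 1, 5, 6, 4, 2, 9, 0, 14, 12, 13, 7, 15, 3, 16]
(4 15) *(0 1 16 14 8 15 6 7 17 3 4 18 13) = (0 1 16 14 8 15 18 13)(3 4 6 7 17) = [1, 16, 2, 4, 6, 5, 7, 17, 15, 9, 10, 11, 12, 0, 8, 18, 14, 3, 13]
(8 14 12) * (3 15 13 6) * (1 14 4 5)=[0, 14, 2, 15, 5, 1, 3, 7, 4, 9, 10, 11, 8, 6, 12, 13]=(1 14 12 8 4 5)(3 15 13 6)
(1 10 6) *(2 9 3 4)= (1 10 6)(2 9 3 4)= [0, 10, 9, 4, 2, 5, 1, 7, 8, 3, 6]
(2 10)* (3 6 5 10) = (2 3 6 5 10) = [0, 1, 3, 6, 4, 10, 5, 7, 8, 9, 2]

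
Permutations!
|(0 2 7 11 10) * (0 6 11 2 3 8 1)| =12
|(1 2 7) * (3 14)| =6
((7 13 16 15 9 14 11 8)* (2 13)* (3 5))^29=(2 16 9 11 7 13 15 14 8)(3 5)=[0, 1, 16, 5, 4, 3, 6, 13, 2, 11, 10, 7, 12, 15, 8, 14, 9]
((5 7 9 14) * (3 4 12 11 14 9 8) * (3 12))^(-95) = (3 4)(5 7 8 12 11 14) = [0, 1, 2, 4, 3, 7, 6, 8, 12, 9, 10, 14, 11, 13, 5]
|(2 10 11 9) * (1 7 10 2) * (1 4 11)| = 3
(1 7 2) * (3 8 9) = [0, 7, 1, 8, 4, 5, 6, 2, 9, 3] = (1 7 2)(3 8 9)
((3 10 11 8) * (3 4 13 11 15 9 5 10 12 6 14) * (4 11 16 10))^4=(4 15 13 9 16 5 10)=[0, 1, 2, 3, 15, 10, 6, 7, 8, 16, 4, 11, 12, 9, 14, 13, 5]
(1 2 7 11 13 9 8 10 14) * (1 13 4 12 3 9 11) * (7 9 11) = [0, 2, 9, 11, 12, 5, 6, 1, 10, 8, 14, 4, 3, 7, 13] = (1 2 9 8 10 14 13 7)(3 11 4 12)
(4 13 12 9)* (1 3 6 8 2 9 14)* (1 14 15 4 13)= (1 3 6 8 2 9 13 12 15 4)= [0, 3, 9, 6, 1, 5, 8, 7, 2, 13, 10, 11, 15, 12, 14, 4]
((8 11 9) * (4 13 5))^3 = (13) = [0, 1, 2, 3, 4, 5, 6, 7, 8, 9, 10, 11, 12, 13]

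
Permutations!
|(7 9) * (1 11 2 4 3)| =10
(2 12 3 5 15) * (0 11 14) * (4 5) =(0 11 14)(2 12 3 4 5 15) =[11, 1, 12, 4, 5, 15, 6, 7, 8, 9, 10, 14, 3, 13, 0, 2]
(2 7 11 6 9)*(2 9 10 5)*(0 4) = (0 4)(2 7 11 6 10 5) = [4, 1, 7, 3, 0, 2, 10, 11, 8, 9, 5, 6]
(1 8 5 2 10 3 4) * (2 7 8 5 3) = (1 5 7 8 3 4)(2 10) = [0, 5, 10, 4, 1, 7, 6, 8, 3, 9, 2]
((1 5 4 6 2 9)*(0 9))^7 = (9) = [0, 1, 2, 3, 4, 5, 6, 7, 8, 9]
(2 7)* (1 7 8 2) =(1 7)(2 8) =[0, 7, 8, 3, 4, 5, 6, 1, 2]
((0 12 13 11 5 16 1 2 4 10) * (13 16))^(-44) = (0 4 1 12 10 2 16)(5 13 11) = [4, 12, 16, 3, 1, 13, 6, 7, 8, 9, 2, 5, 10, 11, 14, 15, 0]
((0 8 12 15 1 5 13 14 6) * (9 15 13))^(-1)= (0 6 14 13 12 8)(1 15 9 5)= [6, 15, 2, 3, 4, 1, 14, 7, 0, 5, 10, 11, 8, 12, 13, 9]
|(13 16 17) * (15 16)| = |(13 15 16 17)| = 4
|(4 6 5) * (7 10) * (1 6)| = 4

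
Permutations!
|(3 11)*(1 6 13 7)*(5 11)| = 12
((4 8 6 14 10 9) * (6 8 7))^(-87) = (4 14)(6 9)(7 10) = [0, 1, 2, 3, 14, 5, 9, 10, 8, 6, 7, 11, 12, 13, 4]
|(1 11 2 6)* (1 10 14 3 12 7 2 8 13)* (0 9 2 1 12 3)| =6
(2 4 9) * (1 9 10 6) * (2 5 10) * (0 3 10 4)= (0 3 10 6 1 9 5 4 2)= [3, 9, 0, 10, 2, 4, 1, 7, 8, 5, 6]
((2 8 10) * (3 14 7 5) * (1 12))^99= (1 12)(3 5 7 14)= [0, 12, 2, 5, 4, 7, 6, 14, 8, 9, 10, 11, 1, 13, 3]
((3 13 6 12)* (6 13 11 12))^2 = (13)(3 12 11) = [0, 1, 2, 12, 4, 5, 6, 7, 8, 9, 10, 3, 11, 13]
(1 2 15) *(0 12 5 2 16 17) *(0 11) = [12, 16, 15, 3, 4, 2, 6, 7, 8, 9, 10, 0, 5, 13, 14, 1, 17, 11] = (0 12 5 2 15 1 16 17 11)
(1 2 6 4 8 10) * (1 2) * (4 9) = [0, 1, 6, 3, 8, 5, 9, 7, 10, 4, 2] = (2 6 9 4 8 10)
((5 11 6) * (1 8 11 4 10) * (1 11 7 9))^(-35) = [0, 8, 2, 3, 4, 5, 6, 9, 7, 1, 10, 11] = (11)(1 8 7 9)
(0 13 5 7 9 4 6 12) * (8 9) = [13, 1, 2, 3, 6, 7, 12, 8, 9, 4, 10, 11, 0, 5] = (0 13 5 7 8 9 4 6 12)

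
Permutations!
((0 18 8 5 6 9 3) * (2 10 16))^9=(0 8 6 3 18 5 9)=[8, 1, 2, 18, 4, 9, 3, 7, 6, 0, 10, 11, 12, 13, 14, 15, 16, 17, 5]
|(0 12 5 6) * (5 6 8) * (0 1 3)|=|(0 12 6 1 3)(5 8)|=10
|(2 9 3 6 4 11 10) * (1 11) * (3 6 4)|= |(1 11 10 2 9 6 3 4)|= 8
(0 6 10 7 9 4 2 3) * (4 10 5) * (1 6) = (0 1 6 5 4 2 3)(7 9 10) = [1, 6, 3, 0, 2, 4, 5, 9, 8, 10, 7]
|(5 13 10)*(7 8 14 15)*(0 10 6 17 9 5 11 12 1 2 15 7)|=|(0 10 11 12 1 2 15)(5 13 6 17 9)(7 8 14)|=105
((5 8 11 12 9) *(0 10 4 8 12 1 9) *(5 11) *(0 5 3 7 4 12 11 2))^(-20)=(0 11)(1 10)(2 5)(9 12)=[11, 10, 5, 3, 4, 2, 6, 7, 8, 12, 1, 0, 9]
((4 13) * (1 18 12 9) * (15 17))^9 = (1 18 12 9)(4 13)(15 17) = [0, 18, 2, 3, 13, 5, 6, 7, 8, 1, 10, 11, 9, 4, 14, 17, 16, 15, 12]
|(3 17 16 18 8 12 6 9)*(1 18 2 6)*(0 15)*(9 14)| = 28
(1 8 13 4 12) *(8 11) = [0, 11, 2, 3, 12, 5, 6, 7, 13, 9, 10, 8, 1, 4] = (1 11 8 13 4 12)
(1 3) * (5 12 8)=(1 3)(5 12 8)=[0, 3, 2, 1, 4, 12, 6, 7, 5, 9, 10, 11, 8]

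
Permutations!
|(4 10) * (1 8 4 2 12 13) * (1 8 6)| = 6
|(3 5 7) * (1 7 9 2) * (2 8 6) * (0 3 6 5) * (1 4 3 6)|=|(0 6 2 4 3)(1 7)(5 9 8)|=30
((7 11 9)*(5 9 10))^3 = (5 11 9 10 7) = [0, 1, 2, 3, 4, 11, 6, 5, 8, 10, 7, 9]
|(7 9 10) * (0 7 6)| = |(0 7 9 10 6)| = 5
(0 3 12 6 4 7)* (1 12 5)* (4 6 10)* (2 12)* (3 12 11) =(0 12 10 4 7)(1 2 11 3 5) =[12, 2, 11, 5, 7, 1, 6, 0, 8, 9, 4, 3, 10]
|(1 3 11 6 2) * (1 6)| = 6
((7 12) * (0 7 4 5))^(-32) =(0 4 7 5 12) =[4, 1, 2, 3, 7, 12, 6, 5, 8, 9, 10, 11, 0]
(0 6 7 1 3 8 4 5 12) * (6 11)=(0 11 6 7 1 3 8 4 5 12)=[11, 3, 2, 8, 5, 12, 7, 1, 4, 9, 10, 6, 0]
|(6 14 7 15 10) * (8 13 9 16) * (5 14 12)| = |(5 14 7 15 10 6 12)(8 13 9 16)| = 28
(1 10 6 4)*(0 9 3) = (0 9 3)(1 10 6 4) = [9, 10, 2, 0, 1, 5, 4, 7, 8, 3, 6]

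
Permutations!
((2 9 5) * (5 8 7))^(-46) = [0, 1, 5, 3, 4, 7, 6, 8, 9, 2] = (2 5 7 8 9)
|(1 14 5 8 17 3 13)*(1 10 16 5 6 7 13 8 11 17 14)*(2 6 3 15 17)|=|(2 6 7 13 10 16 5 11)(3 8 14)(15 17)|=24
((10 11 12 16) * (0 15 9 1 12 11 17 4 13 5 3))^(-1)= [3, 9, 2, 5, 17, 13, 6, 7, 8, 15, 16, 11, 1, 4, 14, 0, 12, 10]= (0 3 5 13 4 17 10 16 12 1 9 15)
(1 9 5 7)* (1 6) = (1 9 5 7 6) = [0, 9, 2, 3, 4, 7, 1, 6, 8, 5]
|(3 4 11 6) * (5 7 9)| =|(3 4 11 6)(5 7 9)| =12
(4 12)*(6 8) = [0, 1, 2, 3, 12, 5, 8, 7, 6, 9, 10, 11, 4] = (4 12)(6 8)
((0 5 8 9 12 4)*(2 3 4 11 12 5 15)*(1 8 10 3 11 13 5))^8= (0 3 5 12 2)(1 9 8)(4 10 13 11 15)= [3, 9, 0, 5, 10, 12, 6, 7, 1, 8, 13, 15, 2, 11, 14, 4]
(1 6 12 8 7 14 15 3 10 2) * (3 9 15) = (1 6 12 8 7 14 3 10 2)(9 15) = [0, 6, 1, 10, 4, 5, 12, 14, 7, 15, 2, 11, 8, 13, 3, 9]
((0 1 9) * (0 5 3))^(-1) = (0 3 5 9 1) = [3, 0, 2, 5, 4, 9, 6, 7, 8, 1]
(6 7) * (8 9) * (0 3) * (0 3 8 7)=[8, 1, 2, 3, 4, 5, 0, 6, 9, 7]=(0 8 9 7 6)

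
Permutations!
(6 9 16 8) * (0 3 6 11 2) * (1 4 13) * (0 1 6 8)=(0 3 8 11 2 1 4 13 6 9 16)=[3, 4, 1, 8, 13, 5, 9, 7, 11, 16, 10, 2, 12, 6, 14, 15, 0]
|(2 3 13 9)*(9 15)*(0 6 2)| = 7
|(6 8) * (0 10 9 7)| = 4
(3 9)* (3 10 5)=[0, 1, 2, 9, 4, 3, 6, 7, 8, 10, 5]=(3 9 10 5)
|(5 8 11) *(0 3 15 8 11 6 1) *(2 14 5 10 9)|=|(0 3 15 8 6 1)(2 14 5 11 10 9)|=6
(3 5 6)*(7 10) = (3 5 6)(7 10) = [0, 1, 2, 5, 4, 6, 3, 10, 8, 9, 7]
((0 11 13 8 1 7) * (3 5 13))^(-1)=[7, 8, 2, 11, 4, 3, 6, 1, 13, 9, 10, 0, 12, 5]=(0 7 1 8 13 5 3 11)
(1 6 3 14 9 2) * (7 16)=(1 6 3 14 9 2)(7 16)=[0, 6, 1, 14, 4, 5, 3, 16, 8, 2, 10, 11, 12, 13, 9, 15, 7]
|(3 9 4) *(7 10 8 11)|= 12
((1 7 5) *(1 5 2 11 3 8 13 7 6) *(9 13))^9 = (1 6)(2 3 9 7 11 8 13) = [0, 6, 3, 9, 4, 5, 1, 11, 13, 7, 10, 8, 12, 2]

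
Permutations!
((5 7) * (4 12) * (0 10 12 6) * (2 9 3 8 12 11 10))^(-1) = [6, 1, 0, 9, 12, 7, 4, 5, 3, 2, 11, 10, 8] = (0 6 4 12 8 3 9 2)(5 7)(10 11)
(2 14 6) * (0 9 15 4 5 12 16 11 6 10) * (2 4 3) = (0 9 15 3 2 14 10)(4 5 12 16 11 6) = [9, 1, 14, 2, 5, 12, 4, 7, 8, 15, 0, 6, 16, 13, 10, 3, 11]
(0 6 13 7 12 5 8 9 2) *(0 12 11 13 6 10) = (0 10)(2 12 5 8 9)(7 11 13) = [10, 1, 12, 3, 4, 8, 6, 11, 9, 2, 0, 13, 5, 7]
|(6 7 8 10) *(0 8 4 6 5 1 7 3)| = 9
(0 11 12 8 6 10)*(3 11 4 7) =(0 4 7 3 11 12 8 6 10) =[4, 1, 2, 11, 7, 5, 10, 3, 6, 9, 0, 12, 8]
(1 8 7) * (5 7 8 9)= [0, 9, 2, 3, 4, 7, 6, 1, 8, 5]= (1 9 5 7)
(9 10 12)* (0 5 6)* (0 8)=[5, 1, 2, 3, 4, 6, 8, 7, 0, 10, 12, 11, 9]=(0 5 6 8)(9 10 12)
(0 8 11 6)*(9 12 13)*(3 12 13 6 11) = (0 8 3 12 6)(9 13) = [8, 1, 2, 12, 4, 5, 0, 7, 3, 13, 10, 11, 6, 9]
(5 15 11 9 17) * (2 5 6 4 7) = (2 5 15 11 9 17 6 4 7) = [0, 1, 5, 3, 7, 15, 4, 2, 8, 17, 10, 9, 12, 13, 14, 11, 16, 6]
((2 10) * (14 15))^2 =[0, 1, 2, 3, 4, 5, 6, 7, 8, 9, 10, 11, 12, 13, 14, 15] =(15)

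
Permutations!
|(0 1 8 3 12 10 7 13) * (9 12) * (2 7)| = 10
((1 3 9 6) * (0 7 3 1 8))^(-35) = (0 7 3 9 6 8) = [7, 1, 2, 9, 4, 5, 8, 3, 0, 6]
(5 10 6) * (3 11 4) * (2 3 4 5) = (2 3 11 5 10 6) = [0, 1, 3, 11, 4, 10, 2, 7, 8, 9, 6, 5]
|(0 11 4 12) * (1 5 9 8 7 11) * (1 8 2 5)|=6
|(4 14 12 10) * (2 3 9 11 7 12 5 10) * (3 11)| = 4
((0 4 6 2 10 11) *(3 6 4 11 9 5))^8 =[0, 1, 9, 2, 4, 6, 10, 7, 8, 3, 5, 11] =(11)(2 9 3)(5 6 10)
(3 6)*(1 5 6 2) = [0, 5, 1, 2, 4, 6, 3] = (1 5 6 3 2)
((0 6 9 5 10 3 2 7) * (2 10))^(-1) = (0 7 2 5 9 6)(3 10) = [7, 1, 5, 10, 4, 9, 0, 2, 8, 6, 3]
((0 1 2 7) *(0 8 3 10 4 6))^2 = (0 2 8 10 6 1 7 3 4) = [2, 7, 8, 4, 0, 5, 1, 3, 10, 9, 6]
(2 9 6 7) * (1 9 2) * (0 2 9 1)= (0 2 9 6 7)= [2, 1, 9, 3, 4, 5, 7, 0, 8, 6]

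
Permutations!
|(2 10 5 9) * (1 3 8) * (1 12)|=4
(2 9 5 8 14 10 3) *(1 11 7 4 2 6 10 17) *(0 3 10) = (0 3 6)(1 11 7 4 2 9 5 8 14 17) = [3, 11, 9, 6, 2, 8, 0, 4, 14, 5, 10, 7, 12, 13, 17, 15, 16, 1]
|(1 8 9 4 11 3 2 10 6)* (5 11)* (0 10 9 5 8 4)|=11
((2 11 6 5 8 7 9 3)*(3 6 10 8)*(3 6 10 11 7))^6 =(11) =[0, 1, 2, 3, 4, 5, 6, 7, 8, 9, 10, 11]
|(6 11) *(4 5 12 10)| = 4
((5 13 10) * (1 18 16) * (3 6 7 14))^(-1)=(1 16 18)(3 14 7 6)(5 10 13)=[0, 16, 2, 14, 4, 10, 3, 6, 8, 9, 13, 11, 12, 5, 7, 15, 18, 17, 1]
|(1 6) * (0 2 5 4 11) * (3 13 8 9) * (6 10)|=|(0 2 5 4 11)(1 10 6)(3 13 8 9)|=60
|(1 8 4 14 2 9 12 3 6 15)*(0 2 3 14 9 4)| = 11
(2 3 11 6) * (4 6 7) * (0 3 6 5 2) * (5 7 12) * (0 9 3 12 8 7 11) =(0 12 5 2 6 9 3)(4 11 8 7) =[12, 1, 6, 0, 11, 2, 9, 4, 7, 3, 10, 8, 5]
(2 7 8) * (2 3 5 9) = [0, 1, 7, 5, 4, 9, 6, 8, 3, 2] = (2 7 8 3 5 9)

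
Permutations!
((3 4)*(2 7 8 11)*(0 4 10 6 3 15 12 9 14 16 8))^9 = (0 2 8 14 12 4 7 11 16 9 15) = [2, 1, 8, 3, 7, 5, 6, 11, 14, 15, 10, 16, 4, 13, 12, 0, 9]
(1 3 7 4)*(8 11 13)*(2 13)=(1 3 7 4)(2 13 8 11)=[0, 3, 13, 7, 1, 5, 6, 4, 11, 9, 10, 2, 12, 8]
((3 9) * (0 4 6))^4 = [4, 1, 2, 3, 6, 5, 0, 7, 8, 9] = (9)(0 4 6)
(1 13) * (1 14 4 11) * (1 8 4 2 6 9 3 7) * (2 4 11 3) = [0, 13, 6, 7, 3, 5, 9, 1, 11, 2, 10, 8, 12, 14, 4] = (1 13 14 4 3 7)(2 6 9)(8 11)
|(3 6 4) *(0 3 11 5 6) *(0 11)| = 6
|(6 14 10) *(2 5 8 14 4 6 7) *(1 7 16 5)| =30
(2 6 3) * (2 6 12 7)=(2 12 7)(3 6)=[0, 1, 12, 6, 4, 5, 3, 2, 8, 9, 10, 11, 7]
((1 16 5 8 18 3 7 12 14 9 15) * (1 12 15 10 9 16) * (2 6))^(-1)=(2 6)(3 18 8 5 16 14 12 15 7)(9 10)=[0, 1, 6, 18, 4, 16, 2, 3, 5, 10, 9, 11, 15, 13, 12, 7, 14, 17, 8]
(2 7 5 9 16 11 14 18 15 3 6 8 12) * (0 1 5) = (0 1 5 9 16 11 14 18 15 3 6 8 12 2 7) = [1, 5, 7, 6, 4, 9, 8, 0, 12, 16, 10, 14, 2, 13, 18, 3, 11, 17, 15]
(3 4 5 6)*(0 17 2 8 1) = (0 17 2 8 1)(3 4 5 6) = [17, 0, 8, 4, 5, 6, 3, 7, 1, 9, 10, 11, 12, 13, 14, 15, 16, 2]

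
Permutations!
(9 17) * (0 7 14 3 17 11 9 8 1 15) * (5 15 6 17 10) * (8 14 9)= (0 7 9 11 8 1 6 17 14 3 10 5 15)= [7, 6, 2, 10, 4, 15, 17, 9, 1, 11, 5, 8, 12, 13, 3, 0, 16, 14]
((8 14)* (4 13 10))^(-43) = (4 10 13)(8 14) = [0, 1, 2, 3, 10, 5, 6, 7, 14, 9, 13, 11, 12, 4, 8]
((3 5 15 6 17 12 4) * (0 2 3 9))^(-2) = (0 4 17 15 3)(2 9 12 6 5) = [4, 1, 9, 0, 17, 2, 5, 7, 8, 12, 10, 11, 6, 13, 14, 3, 16, 15]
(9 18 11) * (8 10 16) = (8 10 16)(9 18 11) = [0, 1, 2, 3, 4, 5, 6, 7, 10, 18, 16, 9, 12, 13, 14, 15, 8, 17, 11]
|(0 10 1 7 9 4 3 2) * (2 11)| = 9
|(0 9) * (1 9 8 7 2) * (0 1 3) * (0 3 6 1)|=|(0 8 7 2 6 1 9)|=7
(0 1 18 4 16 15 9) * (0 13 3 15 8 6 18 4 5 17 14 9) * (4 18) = (0 1 18 5 17 14 9 13 3 15)(4 16 8 6) = [1, 18, 2, 15, 16, 17, 4, 7, 6, 13, 10, 11, 12, 3, 9, 0, 8, 14, 5]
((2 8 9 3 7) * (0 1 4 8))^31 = [2, 0, 7, 9, 1, 5, 6, 3, 4, 8] = (0 2 7 3 9 8 4 1)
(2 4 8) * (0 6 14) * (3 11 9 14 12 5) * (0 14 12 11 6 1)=(14)(0 1)(2 4 8)(3 6 11 9 12 5)=[1, 0, 4, 6, 8, 3, 11, 7, 2, 12, 10, 9, 5, 13, 14]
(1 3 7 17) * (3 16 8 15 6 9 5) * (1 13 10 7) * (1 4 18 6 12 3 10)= (1 16 8 15 12 3 4 18 6 9 5 10 7 17 13)= [0, 16, 2, 4, 18, 10, 9, 17, 15, 5, 7, 11, 3, 1, 14, 12, 8, 13, 6]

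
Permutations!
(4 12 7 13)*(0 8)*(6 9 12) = (0 8)(4 6 9 12 7 13) = [8, 1, 2, 3, 6, 5, 9, 13, 0, 12, 10, 11, 7, 4]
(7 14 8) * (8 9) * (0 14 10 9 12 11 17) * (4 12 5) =(0 14 5 4 12 11 17)(7 10 9 8) =[14, 1, 2, 3, 12, 4, 6, 10, 7, 8, 9, 17, 11, 13, 5, 15, 16, 0]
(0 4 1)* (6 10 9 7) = [4, 0, 2, 3, 1, 5, 10, 6, 8, 7, 9] = (0 4 1)(6 10 9 7)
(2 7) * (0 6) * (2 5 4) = [6, 1, 7, 3, 2, 4, 0, 5] = (0 6)(2 7 5 4)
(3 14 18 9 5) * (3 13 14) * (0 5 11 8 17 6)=(0 5 13 14 18 9 11 8 17 6)=[5, 1, 2, 3, 4, 13, 0, 7, 17, 11, 10, 8, 12, 14, 18, 15, 16, 6, 9]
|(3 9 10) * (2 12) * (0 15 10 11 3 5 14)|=|(0 15 10 5 14)(2 12)(3 9 11)|=30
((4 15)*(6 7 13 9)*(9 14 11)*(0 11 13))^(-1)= (0 7 6 9 11)(4 15)(13 14)= [7, 1, 2, 3, 15, 5, 9, 6, 8, 11, 10, 0, 12, 14, 13, 4]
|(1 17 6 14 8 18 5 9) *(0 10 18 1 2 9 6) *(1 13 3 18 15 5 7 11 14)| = 14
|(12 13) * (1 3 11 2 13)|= 6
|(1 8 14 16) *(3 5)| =4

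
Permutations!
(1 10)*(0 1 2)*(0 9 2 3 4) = [1, 10, 9, 4, 0, 5, 6, 7, 8, 2, 3] = (0 1 10 3 4)(2 9)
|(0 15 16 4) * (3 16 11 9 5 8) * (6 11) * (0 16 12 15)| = 8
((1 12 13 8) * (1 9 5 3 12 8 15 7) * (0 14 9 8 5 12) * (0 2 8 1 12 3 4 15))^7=(0 5 14 4 9 15 3 7 2 12 8 13 1)=[5, 0, 12, 7, 9, 14, 6, 2, 13, 15, 10, 11, 8, 1, 4, 3]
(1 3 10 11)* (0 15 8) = [15, 3, 2, 10, 4, 5, 6, 7, 0, 9, 11, 1, 12, 13, 14, 8] = (0 15 8)(1 3 10 11)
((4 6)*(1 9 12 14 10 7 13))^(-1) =(1 13 7 10 14 12 9)(4 6) =[0, 13, 2, 3, 6, 5, 4, 10, 8, 1, 14, 11, 9, 7, 12]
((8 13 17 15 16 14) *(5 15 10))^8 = (17) = [0, 1, 2, 3, 4, 5, 6, 7, 8, 9, 10, 11, 12, 13, 14, 15, 16, 17]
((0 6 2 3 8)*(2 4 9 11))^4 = (0 11)(2 6)(3 4)(8 9) = [11, 1, 6, 4, 3, 5, 2, 7, 9, 8, 10, 0]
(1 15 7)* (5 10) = (1 15 7)(5 10) = [0, 15, 2, 3, 4, 10, 6, 1, 8, 9, 5, 11, 12, 13, 14, 7]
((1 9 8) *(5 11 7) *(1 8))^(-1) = (1 9)(5 7 11) = [0, 9, 2, 3, 4, 7, 6, 11, 8, 1, 10, 5]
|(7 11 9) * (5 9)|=4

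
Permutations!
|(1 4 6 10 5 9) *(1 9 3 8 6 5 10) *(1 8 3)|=|(10)(1 4 5)(6 8)|=6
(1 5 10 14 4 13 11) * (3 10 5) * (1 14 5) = (1 3 10 5)(4 13 11 14) = [0, 3, 2, 10, 13, 1, 6, 7, 8, 9, 5, 14, 12, 11, 4]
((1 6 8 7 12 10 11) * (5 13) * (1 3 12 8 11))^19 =(1 6 11 3 12 10)(5 13)(7 8) =[0, 6, 2, 12, 4, 13, 11, 8, 7, 9, 1, 3, 10, 5]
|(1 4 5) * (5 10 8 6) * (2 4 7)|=|(1 7 2 4 10 8 6 5)|=8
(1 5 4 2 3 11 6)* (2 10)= (1 5 4 10 2 3 11 6)= [0, 5, 3, 11, 10, 4, 1, 7, 8, 9, 2, 6]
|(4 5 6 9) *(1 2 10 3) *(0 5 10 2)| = |(0 5 6 9 4 10 3 1)| = 8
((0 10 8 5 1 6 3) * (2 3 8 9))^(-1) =[3, 5, 9, 2, 4, 8, 1, 7, 6, 10, 0] =(0 3 2 9 10)(1 5 8 6)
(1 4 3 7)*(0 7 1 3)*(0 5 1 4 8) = (0 7 3 4 5 1 8) = [7, 8, 2, 4, 5, 1, 6, 3, 0]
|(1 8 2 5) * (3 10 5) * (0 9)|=6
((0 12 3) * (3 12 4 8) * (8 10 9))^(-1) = (12)(0 3 8 9 10 4) = [3, 1, 2, 8, 0, 5, 6, 7, 9, 10, 4, 11, 12]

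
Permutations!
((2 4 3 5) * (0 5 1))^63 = (0 4)(1 2)(3 5) = [4, 2, 1, 5, 0, 3]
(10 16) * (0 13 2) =(0 13 2)(10 16) =[13, 1, 0, 3, 4, 5, 6, 7, 8, 9, 16, 11, 12, 2, 14, 15, 10]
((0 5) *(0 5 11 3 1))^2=(0 3)(1 11)=[3, 11, 2, 0, 4, 5, 6, 7, 8, 9, 10, 1]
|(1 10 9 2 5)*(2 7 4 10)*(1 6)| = |(1 2 5 6)(4 10 9 7)| = 4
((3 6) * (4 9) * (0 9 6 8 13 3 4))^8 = [0, 1, 2, 13, 4, 5, 6, 7, 3, 9, 10, 11, 12, 8] = (3 13 8)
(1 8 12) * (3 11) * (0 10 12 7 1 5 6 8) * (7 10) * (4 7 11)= [11, 0, 2, 4, 7, 6, 8, 1, 10, 9, 12, 3, 5]= (0 11 3 4 7 1)(5 6 8 10 12)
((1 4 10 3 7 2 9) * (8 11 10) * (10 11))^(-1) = (11)(1 9 2 7 3 10 8 4) = [0, 9, 7, 10, 1, 5, 6, 3, 4, 2, 8, 11]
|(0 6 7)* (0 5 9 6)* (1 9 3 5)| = |(1 9 6 7)(3 5)| = 4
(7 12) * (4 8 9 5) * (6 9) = (4 8 6 9 5)(7 12) = [0, 1, 2, 3, 8, 4, 9, 12, 6, 5, 10, 11, 7]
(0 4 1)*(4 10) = (0 10 4 1) = [10, 0, 2, 3, 1, 5, 6, 7, 8, 9, 4]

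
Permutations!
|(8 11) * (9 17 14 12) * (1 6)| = 4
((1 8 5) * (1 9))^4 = (9) = [0, 1, 2, 3, 4, 5, 6, 7, 8, 9]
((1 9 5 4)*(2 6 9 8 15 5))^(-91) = (1 4 5 15 8)(2 9 6) = [0, 4, 9, 3, 5, 15, 2, 7, 1, 6, 10, 11, 12, 13, 14, 8]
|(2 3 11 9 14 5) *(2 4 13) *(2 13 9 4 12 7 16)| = |(2 3 11 4 9 14 5 12 7 16)| = 10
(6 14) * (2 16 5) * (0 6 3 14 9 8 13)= (0 6 9 8 13)(2 16 5)(3 14)= [6, 1, 16, 14, 4, 2, 9, 7, 13, 8, 10, 11, 12, 0, 3, 15, 5]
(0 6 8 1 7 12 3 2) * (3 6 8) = [8, 7, 0, 2, 4, 5, 3, 12, 1, 9, 10, 11, 6] = (0 8 1 7 12 6 3 2)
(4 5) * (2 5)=(2 5 4)=[0, 1, 5, 3, 2, 4]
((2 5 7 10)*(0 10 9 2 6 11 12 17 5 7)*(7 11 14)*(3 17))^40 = [7, 1, 17, 10, 4, 14, 2, 12, 8, 3, 9, 5, 0, 13, 11, 15, 16, 6] = (0 7 12)(2 17 6)(3 10 9)(5 14 11)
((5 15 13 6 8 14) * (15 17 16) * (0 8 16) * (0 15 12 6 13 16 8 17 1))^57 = [14, 8, 2, 3, 4, 6, 15, 7, 16, 9, 10, 11, 17, 13, 12, 1, 0, 5] = (0 14 12 17 5 6 15 1 8 16)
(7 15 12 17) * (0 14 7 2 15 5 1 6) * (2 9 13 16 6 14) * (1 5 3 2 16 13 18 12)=(0 16 6)(1 14 7 3 2 15)(9 18 12 17)=[16, 14, 15, 2, 4, 5, 0, 3, 8, 18, 10, 11, 17, 13, 7, 1, 6, 9, 12]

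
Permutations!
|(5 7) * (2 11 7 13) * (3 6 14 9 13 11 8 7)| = |(2 8 7 5 11 3 6 14 9 13)| = 10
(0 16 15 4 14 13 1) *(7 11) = (0 16 15 4 14 13 1)(7 11) = [16, 0, 2, 3, 14, 5, 6, 11, 8, 9, 10, 7, 12, 1, 13, 4, 15]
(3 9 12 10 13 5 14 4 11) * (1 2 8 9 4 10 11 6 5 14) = (1 2 8 9 12 11 3 4 6 5)(10 13 14) = [0, 2, 8, 4, 6, 1, 5, 7, 9, 12, 13, 3, 11, 14, 10]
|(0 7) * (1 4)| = |(0 7)(1 4)| = 2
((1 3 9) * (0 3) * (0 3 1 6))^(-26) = (0 6 9 3 1) = [6, 0, 2, 1, 4, 5, 9, 7, 8, 3]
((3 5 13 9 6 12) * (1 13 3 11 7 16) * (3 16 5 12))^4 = [0, 3, 2, 5, 4, 9, 7, 13, 8, 11, 10, 1, 16, 12, 14, 15, 6] = (1 3 5 9 11)(6 7 13 12 16)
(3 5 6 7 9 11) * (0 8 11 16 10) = (0 8 11 3 5 6 7 9 16 10) = [8, 1, 2, 5, 4, 6, 7, 9, 11, 16, 0, 3, 12, 13, 14, 15, 10]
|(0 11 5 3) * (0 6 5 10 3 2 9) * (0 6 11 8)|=|(0 8)(2 9 6 5)(3 11 10)|=12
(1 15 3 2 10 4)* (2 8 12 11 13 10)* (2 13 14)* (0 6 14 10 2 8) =[6, 15, 13, 0, 1, 5, 14, 7, 12, 9, 4, 10, 11, 2, 8, 3] =(0 6 14 8 12 11 10 4 1 15 3)(2 13)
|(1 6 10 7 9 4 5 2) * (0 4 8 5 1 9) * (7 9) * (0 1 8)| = 10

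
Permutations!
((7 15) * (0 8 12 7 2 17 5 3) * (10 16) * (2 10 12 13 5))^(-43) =(0 13 3 8 5)(2 17)(7 10 12 15 16) =[13, 1, 17, 8, 4, 0, 6, 10, 5, 9, 12, 11, 15, 3, 14, 16, 7, 2]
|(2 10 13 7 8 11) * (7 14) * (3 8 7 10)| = 12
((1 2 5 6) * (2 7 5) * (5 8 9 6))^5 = [0, 1, 2, 3, 4, 5, 6, 7, 8, 9] = (9)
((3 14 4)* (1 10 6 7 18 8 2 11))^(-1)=(1 11 2 8 18 7 6 10)(3 4 14)=[0, 11, 8, 4, 14, 5, 10, 6, 18, 9, 1, 2, 12, 13, 3, 15, 16, 17, 7]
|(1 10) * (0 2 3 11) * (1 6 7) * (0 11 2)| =4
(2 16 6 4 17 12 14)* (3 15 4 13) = (2 16 6 13 3 15 4 17 12 14) = [0, 1, 16, 15, 17, 5, 13, 7, 8, 9, 10, 11, 14, 3, 2, 4, 6, 12]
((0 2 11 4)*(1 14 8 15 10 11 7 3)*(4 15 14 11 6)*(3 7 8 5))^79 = [11, 2, 15, 0, 1, 4, 3, 7, 10, 9, 5, 8, 12, 13, 6, 14] = (0 11 8 10 5 4 1 2 15 14 6 3)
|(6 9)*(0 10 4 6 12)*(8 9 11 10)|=|(0 8 9 12)(4 6 11 10)|=4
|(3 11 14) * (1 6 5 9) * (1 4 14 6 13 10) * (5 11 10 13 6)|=|(1 6 11 5 9 4 14 3 10)|=9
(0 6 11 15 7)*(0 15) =(0 6 11)(7 15) =[6, 1, 2, 3, 4, 5, 11, 15, 8, 9, 10, 0, 12, 13, 14, 7]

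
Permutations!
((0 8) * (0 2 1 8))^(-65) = [0, 8, 1, 3, 4, 5, 6, 7, 2] = (1 8 2)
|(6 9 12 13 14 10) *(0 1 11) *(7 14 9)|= |(0 1 11)(6 7 14 10)(9 12 13)|= 12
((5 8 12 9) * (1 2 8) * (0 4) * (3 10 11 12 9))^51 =(0 4)(1 2 8 9 5)(3 12 11 10) =[4, 2, 8, 12, 0, 1, 6, 7, 9, 5, 3, 10, 11]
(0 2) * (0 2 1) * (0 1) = [0, 1, 2] = (2)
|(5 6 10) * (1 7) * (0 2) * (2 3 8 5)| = |(0 3 8 5 6 10 2)(1 7)| = 14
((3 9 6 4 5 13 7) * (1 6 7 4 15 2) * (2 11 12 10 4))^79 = (1 2 13 5 4 10 12 11 15 6)(3 9 7) = [0, 2, 13, 9, 10, 4, 1, 3, 8, 7, 12, 15, 11, 5, 14, 6]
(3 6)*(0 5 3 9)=(0 5 3 6 9)=[5, 1, 2, 6, 4, 3, 9, 7, 8, 0]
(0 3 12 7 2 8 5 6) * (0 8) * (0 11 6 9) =[3, 1, 11, 12, 4, 9, 8, 2, 5, 0, 10, 6, 7] =(0 3 12 7 2 11 6 8 5 9)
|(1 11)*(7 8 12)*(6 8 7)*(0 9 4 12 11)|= 8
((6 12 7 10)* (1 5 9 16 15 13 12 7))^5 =(1 13 16 5 12 15 9)(6 10 7) =[0, 13, 2, 3, 4, 12, 10, 6, 8, 1, 7, 11, 15, 16, 14, 9, 5]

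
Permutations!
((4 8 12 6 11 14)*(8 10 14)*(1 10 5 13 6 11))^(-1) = (1 6 13 5 4 14 10)(8 11 12) = [0, 6, 2, 3, 14, 4, 13, 7, 11, 9, 1, 12, 8, 5, 10]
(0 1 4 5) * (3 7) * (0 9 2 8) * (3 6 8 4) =[1, 3, 4, 7, 5, 9, 8, 6, 0, 2] =(0 1 3 7 6 8)(2 4 5 9)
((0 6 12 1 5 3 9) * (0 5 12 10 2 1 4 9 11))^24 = [10, 4, 12, 0, 5, 11, 2, 7, 8, 3, 1, 6, 9] = (0 10 1 4 5 11 6 2 12 9 3)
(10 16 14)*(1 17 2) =(1 17 2)(10 16 14) =[0, 17, 1, 3, 4, 5, 6, 7, 8, 9, 16, 11, 12, 13, 10, 15, 14, 2]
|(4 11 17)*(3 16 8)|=|(3 16 8)(4 11 17)|=3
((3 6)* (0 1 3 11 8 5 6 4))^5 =(0 1 3 4)(5 6 11 8) =[1, 3, 2, 4, 0, 6, 11, 7, 5, 9, 10, 8]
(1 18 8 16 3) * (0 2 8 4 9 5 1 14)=(0 2 8 16 3 14)(1 18 4 9 5)=[2, 18, 8, 14, 9, 1, 6, 7, 16, 5, 10, 11, 12, 13, 0, 15, 3, 17, 4]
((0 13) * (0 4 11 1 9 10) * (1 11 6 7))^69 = [1, 4, 2, 3, 10, 5, 0, 13, 8, 6, 7, 11, 12, 9] = (0 1 4 10 7 13 9 6)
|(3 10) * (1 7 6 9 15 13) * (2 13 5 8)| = 18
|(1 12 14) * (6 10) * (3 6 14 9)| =7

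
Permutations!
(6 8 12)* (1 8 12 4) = (1 8 4)(6 12) = [0, 8, 2, 3, 1, 5, 12, 7, 4, 9, 10, 11, 6]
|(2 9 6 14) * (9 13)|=5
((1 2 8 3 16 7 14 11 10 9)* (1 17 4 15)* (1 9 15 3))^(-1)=(1 8 2)(3 4 17 9 15 10 11 14 7 16)=[0, 8, 1, 4, 17, 5, 6, 16, 2, 15, 11, 14, 12, 13, 7, 10, 3, 9]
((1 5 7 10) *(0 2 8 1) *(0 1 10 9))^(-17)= [9, 10, 0, 3, 4, 1, 6, 5, 2, 7, 8]= (0 9 7 5 1 10 8 2)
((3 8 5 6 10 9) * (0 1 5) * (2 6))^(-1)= (0 8 3 9 10 6 2 5 1)= [8, 0, 5, 9, 4, 1, 2, 7, 3, 10, 6]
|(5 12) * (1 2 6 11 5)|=6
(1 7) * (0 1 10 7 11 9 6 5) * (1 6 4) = [6, 11, 2, 3, 1, 0, 5, 10, 8, 4, 7, 9] = (0 6 5)(1 11 9 4)(7 10)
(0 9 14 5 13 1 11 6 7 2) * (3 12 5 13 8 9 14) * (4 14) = [4, 11, 0, 12, 14, 8, 7, 2, 9, 3, 10, 6, 5, 1, 13] = (0 4 14 13 1 11 6 7 2)(3 12 5 8 9)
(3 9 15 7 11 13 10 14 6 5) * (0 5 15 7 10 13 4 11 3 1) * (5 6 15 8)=(0 6 8 5 1)(3 9 7)(4 11)(10 14 15)=[6, 0, 2, 9, 11, 1, 8, 3, 5, 7, 14, 4, 12, 13, 15, 10]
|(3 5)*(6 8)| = |(3 5)(6 8)| = 2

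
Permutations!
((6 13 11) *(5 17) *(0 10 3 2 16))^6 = (17)(0 10 3 2 16) = [10, 1, 16, 2, 4, 5, 6, 7, 8, 9, 3, 11, 12, 13, 14, 15, 0, 17]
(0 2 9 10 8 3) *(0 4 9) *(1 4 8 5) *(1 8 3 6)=(0 2)(1 4 9 10 5 8 6)=[2, 4, 0, 3, 9, 8, 1, 7, 6, 10, 5]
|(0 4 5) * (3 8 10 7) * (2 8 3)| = |(0 4 5)(2 8 10 7)| = 12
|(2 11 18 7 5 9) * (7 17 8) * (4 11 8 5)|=|(2 8 7 4 11 18 17 5 9)|=9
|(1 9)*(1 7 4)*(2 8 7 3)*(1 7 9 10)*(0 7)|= |(0 7 4)(1 10)(2 8 9 3)|= 12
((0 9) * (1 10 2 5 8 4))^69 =(0 9)(1 5)(2 4)(8 10) =[9, 5, 4, 3, 2, 1, 6, 7, 10, 0, 8]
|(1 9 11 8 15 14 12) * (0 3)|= 14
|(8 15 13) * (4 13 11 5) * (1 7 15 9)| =9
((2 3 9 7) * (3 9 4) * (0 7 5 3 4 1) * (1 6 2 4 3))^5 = (0 2 7 9 4 5 3 1 6) = [2, 6, 7, 1, 5, 3, 0, 9, 8, 4]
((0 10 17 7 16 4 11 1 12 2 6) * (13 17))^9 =(0 12 4 17)(1 16 13 6)(2 11 7 10) =[12, 16, 11, 3, 17, 5, 1, 10, 8, 9, 2, 7, 4, 6, 14, 15, 13, 0]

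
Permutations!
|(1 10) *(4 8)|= |(1 10)(4 8)|= 2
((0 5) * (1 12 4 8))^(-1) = (0 5)(1 8 4 12) = [5, 8, 2, 3, 12, 0, 6, 7, 4, 9, 10, 11, 1]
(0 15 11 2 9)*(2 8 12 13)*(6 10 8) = [15, 1, 9, 3, 4, 5, 10, 7, 12, 0, 8, 6, 13, 2, 14, 11] = (0 15 11 6 10 8 12 13 2 9)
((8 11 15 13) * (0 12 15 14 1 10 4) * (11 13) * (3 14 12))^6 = (15) = [0, 1, 2, 3, 4, 5, 6, 7, 8, 9, 10, 11, 12, 13, 14, 15]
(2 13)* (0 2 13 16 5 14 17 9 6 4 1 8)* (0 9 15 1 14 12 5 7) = (0 2 16 7)(1 8 9 6 4 14 17 15)(5 12) = [2, 8, 16, 3, 14, 12, 4, 0, 9, 6, 10, 11, 5, 13, 17, 1, 7, 15]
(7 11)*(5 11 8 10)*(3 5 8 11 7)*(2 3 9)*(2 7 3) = (3 5)(7 11 9)(8 10) = [0, 1, 2, 5, 4, 3, 6, 11, 10, 7, 8, 9]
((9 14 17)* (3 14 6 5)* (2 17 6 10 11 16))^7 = (2 17 9 10 11 16)(3 5 6 14) = [0, 1, 17, 5, 4, 6, 14, 7, 8, 10, 11, 16, 12, 13, 3, 15, 2, 9]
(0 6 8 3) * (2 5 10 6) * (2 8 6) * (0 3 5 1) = [8, 0, 1, 3, 4, 10, 6, 7, 5, 9, 2] = (0 8 5 10 2 1)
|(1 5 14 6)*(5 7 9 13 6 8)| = |(1 7 9 13 6)(5 14 8)| = 15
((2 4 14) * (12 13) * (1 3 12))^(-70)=(1 12)(2 14 4)(3 13)=[0, 12, 14, 13, 2, 5, 6, 7, 8, 9, 10, 11, 1, 3, 4]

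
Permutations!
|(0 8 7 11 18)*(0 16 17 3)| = |(0 8 7 11 18 16 17 3)| = 8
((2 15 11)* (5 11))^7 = (2 11 5 15) = [0, 1, 11, 3, 4, 15, 6, 7, 8, 9, 10, 5, 12, 13, 14, 2]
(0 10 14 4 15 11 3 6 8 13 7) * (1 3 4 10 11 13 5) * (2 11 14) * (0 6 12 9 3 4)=(0 14 10 2 11)(1 4 15 13 7 6 8 5)(3 12 9)=[14, 4, 11, 12, 15, 1, 8, 6, 5, 3, 2, 0, 9, 7, 10, 13]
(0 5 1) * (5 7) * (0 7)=[0, 7, 2, 3, 4, 1, 6, 5]=(1 7 5)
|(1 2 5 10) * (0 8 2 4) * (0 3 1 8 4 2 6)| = 9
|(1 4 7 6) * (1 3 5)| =|(1 4 7 6 3 5)| =6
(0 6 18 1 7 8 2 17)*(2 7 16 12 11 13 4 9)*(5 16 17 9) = [6, 17, 9, 3, 5, 16, 18, 8, 7, 2, 10, 13, 11, 4, 14, 15, 12, 0, 1] = (0 6 18 1 17)(2 9)(4 5 16 12 11 13)(7 8)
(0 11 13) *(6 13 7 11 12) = (0 12 6 13)(7 11) = [12, 1, 2, 3, 4, 5, 13, 11, 8, 9, 10, 7, 6, 0]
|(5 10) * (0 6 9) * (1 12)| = 6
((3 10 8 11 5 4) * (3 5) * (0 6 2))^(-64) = (11)(0 2 6) = [2, 1, 6, 3, 4, 5, 0, 7, 8, 9, 10, 11]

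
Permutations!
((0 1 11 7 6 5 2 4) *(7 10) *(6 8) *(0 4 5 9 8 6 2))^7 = [8, 2, 6, 3, 4, 9, 11, 1, 7, 10, 0, 5] = (0 8 7 1 2 6 11 5 9 10)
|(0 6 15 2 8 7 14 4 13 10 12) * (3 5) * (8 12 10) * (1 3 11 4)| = |(0 6 15 2 12)(1 3 5 11 4 13 8 7 14)| = 45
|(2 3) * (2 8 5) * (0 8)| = 5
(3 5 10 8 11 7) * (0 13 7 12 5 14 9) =(0 13 7 3 14 9)(5 10 8 11 12) =[13, 1, 2, 14, 4, 10, 6, 3, 11, 0, 8, 12, 5, 7, 9]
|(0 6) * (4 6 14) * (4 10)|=|(0 14 10 4 6)|=5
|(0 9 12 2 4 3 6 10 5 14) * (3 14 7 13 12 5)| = 9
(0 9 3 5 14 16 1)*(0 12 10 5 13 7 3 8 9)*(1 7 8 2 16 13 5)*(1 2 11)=(1 12 10 2 16 7 3 5 14 13 8 9 11)=[0, 12, 16, 5, 4, 14, 6, 3, 9, 11, 2, 1, 10, 8, 13, 15, 7]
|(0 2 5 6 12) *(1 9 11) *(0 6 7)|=12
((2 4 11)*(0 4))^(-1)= (0 2 11 4)= [2, 1, 11, 3, 0, 5, 6, 7, 8, 9, 10, 4]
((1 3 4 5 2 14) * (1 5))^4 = [0, 3, 14, 4, 1, 2, 6, 7, 8, 9, 10, 11, 12, 13, 5] = (1 3 4)(2 14 5)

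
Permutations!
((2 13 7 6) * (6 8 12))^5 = (2 6 12 8 7 13) = [0, 1, 6, 3, 4, 5, 12, 13, 7, 9, 10, 11, 8, 2]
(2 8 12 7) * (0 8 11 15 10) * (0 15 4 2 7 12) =(0 8)(2 11 4)(10 15) =[8, 1, 11, 3, 2, 5, 6, 7, 0, 9, 15, 4, 12, 13, 14, 10]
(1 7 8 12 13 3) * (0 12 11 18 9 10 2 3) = (0 12 13)(1 7 8 11 18 9 10 2 3) = [12, 7, 3, 1, 4, 5, 6, 8, 11, 10, 2, 18, 13, 0, 14, 15, 16, 17, 9]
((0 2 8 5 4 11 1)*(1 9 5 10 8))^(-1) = (0 1 2)(4 5 9 11)(8 10) = [1, 2, 0, 3, 5, 9, 6, 7, 10, 11, 8, 4]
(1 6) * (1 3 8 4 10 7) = (1 6 3 8 4 10 7) = [0, 6, 2, 8, 10, 5, 3, 1, 4, 9, 7]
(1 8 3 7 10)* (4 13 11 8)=[0, 4, 2, 7, 13, 5, 6, 10, 3, 9, 1, 8, 12, 11]=(1 4 13 11 8 3 7 10)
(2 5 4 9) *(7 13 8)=(2 5 4 9)(7 13 8)=[0, 1, 5, 3, 9, 4, 6, 13, 7, 2, 10, 11, 12, 8]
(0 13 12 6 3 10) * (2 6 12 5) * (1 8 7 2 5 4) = (0 13 4 1 8 7 2 6 3 10) = [13, 8, 6, 10, 1, 5, 3, 2, 7, 9, 0, 11, 12, 4]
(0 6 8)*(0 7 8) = (0 6)(7 8) = [6, 1, 2, 3, 4, 5, 0, 8, 7]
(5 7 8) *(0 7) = (0 7 8 5) = [7, 1, 2, 3, 4, 0, 6, 8, 5]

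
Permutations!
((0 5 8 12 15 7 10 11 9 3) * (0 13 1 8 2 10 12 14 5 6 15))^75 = [0, 10, 13, 5, 4, 3, 6, 7, 11, 14, 1, 8, 12, 2, 9, 15] = (15)(1 10)(2 13)(3 5)(8 11)(9 14)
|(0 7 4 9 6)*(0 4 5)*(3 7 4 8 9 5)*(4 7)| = |(0 7 3 4 5)(6 8 9)| = 15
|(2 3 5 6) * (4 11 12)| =|(2 3 5 6)(4 11 12)| =12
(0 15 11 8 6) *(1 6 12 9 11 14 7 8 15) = (0 1 6)(7 8 12 9 11 15 14) = [1, 6, 2, 3, 4, 5, 0, 8, 12, 11, 10, 15, 9, 13, 7, 14]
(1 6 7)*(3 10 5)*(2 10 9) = (1 6 7)(2 10 5 3 9) = [0, 6, 10, 9, 4, 3, 7, 1, 8, 2, 5]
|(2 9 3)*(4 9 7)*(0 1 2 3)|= |(0 1 2 7 4 9)|= 6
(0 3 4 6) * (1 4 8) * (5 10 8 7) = (0 3 7 5 10 8 1 4 6) = [3, 4, 2, 7, 6, 10, 0, 5, 1, 9, 8]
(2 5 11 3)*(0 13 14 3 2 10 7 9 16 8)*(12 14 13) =(0 12 14 3 10 7 9 16 8)(2 5 11) =[12, 1, 5, 10, 4, 11, 6, 9, 0, 16, 7, 2, 14, 13, 3, 15, 8]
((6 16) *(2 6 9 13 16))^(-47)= (2 6)(9 13 16)= [0, 1, 6, 3, 4, 5, 2, 7, 8, 13, 10, 11, 12, 16, 14, 15, 9]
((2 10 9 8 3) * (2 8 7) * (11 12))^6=(12)(2 9)(7 10)=[0, 1, 9, 3, 4, 5, 6, 10, 8, 2, 7, 11, 12]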